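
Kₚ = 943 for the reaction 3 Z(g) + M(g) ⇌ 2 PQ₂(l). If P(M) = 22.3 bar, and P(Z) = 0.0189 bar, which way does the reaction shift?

to the left

(PQ₂ is a pure liquid — omitted from Qₚ.)
Qₚ = 1 / (P(Z)³·P(M)) = 1 / ((0.0189)³·(22.3)) = 6640
Qₚ = 6640 > Kₚ = 943, so the reverse reaction proceeds.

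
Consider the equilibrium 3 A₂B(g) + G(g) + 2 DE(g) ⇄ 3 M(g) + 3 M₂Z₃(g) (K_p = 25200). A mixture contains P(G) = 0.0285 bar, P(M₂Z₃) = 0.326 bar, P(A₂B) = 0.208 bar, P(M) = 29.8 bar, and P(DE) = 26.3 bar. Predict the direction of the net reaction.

in the forward direction

Q_p = P(M)³·P(M₂Z₃)³ / (P(A₂B)³·P(G)·P(DE)²) = (29.8)³·(0.326)³ / ((0.208)³·(0.0285)·(26.3)²) = 5170
Q_p = 5170 < K_p = 25200, so the forward reaction proceeds.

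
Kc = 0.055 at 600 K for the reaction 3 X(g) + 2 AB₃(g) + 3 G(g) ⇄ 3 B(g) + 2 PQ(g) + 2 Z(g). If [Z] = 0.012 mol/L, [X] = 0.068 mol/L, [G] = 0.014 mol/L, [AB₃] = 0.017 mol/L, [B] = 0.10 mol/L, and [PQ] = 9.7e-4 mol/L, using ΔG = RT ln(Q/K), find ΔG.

Qc = [B]³·[PQ]²·[Z]² / ([X]³·[AB₃]²·[G]³) = (0.10)³·(9.7e-4)²·(0.012)² / ((0.068)³·(0.017)²·(0.014)³) = 0.543
ΔG = RT ln(Qc/Kc) = (8.314 J mol⁻¹ K⁻¹)(600 K) × ln(0.543/0.055)
   = (4.988 kJ/mol)(2.290) = 11.4 kJ/mol
ΔG > 0, so the forward reaction is non-spontaneous (proceeds in reverse).

ΔG = 11.4 kJ/mol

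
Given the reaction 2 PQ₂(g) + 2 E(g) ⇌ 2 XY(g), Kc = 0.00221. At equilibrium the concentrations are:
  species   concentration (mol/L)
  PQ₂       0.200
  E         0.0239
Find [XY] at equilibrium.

At equilibrium, Kc = [XY]² / ([PQ₂]²·[E]²) = 0.00221.
([XY])² / ((0.200)²·(0.0239)²) = 0.00221
[XY]² = 5.05e-8 ⇒ [XY] = 2.25e-4 mol/L

[XY] = 2.25e-4 mol/L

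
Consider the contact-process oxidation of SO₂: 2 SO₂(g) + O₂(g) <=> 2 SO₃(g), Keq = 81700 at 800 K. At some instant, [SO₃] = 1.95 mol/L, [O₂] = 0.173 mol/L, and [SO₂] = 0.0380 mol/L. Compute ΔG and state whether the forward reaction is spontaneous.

Q = [SO₃]² / ([SO₂]²·[O₂]) = (1.95)² / ((0.0380)²·(0.173)) = 15200
ΔG = RT ln(Q/Keq) = (8.314 J mol⁻¹ K⁻¹)(800 K) × ln(15200/81700)
   = (6.651 kJ/mol)(-1.682) = -11.2 kJ/mol
ΔG < 0, so the forward reaction is spontaneous (proceeds forward).

ΔG = -11.2 kJ/mol; the forward reaction is spontaneous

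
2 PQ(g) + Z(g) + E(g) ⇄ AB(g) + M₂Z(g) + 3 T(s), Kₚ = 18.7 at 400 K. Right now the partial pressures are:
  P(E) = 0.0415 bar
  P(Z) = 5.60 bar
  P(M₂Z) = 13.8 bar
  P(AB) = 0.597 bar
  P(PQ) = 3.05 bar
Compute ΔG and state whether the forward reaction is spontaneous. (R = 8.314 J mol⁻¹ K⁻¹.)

(T is a pure solid — omitted from Qₚ.)
Qₚ = P(AB)·P(M₂Z) / (P(PQ)²·P(Z)·P(E)) = (0.597)·(13.8) / ((3.05)²·(5.60)·(0.0415)) = 3.81
ΔG = RT ln(Qₚ/Kₚ) = (8.314 J mol⁻¹ K⁻¹)(400 K) × ln(3.81/18.7)
   = (3.326 kJ/mol)(-1.591) = -5.29 kJ/mol
ΔG < 0, so the forward reaction is spontaneous (proceeds forward).

ΔG = -5.29 kJ/mol; the forward reaction is spontaneous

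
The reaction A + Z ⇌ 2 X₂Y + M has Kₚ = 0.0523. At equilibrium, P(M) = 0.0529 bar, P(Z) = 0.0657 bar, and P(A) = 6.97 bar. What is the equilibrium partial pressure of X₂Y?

At equilibrium, Kₚ = P(X₂Y)²·P(M) / (P(A)·P(Z)) = 0.0523.
(P(X₂Y))²·(0.0529) / ((6.97)·(0.0657)) = 0.0523
P(X₂Y)² = 0.453 ⇒ P(X₂Y) = 0.673 bar

P(X₂Y) = 0.673 bar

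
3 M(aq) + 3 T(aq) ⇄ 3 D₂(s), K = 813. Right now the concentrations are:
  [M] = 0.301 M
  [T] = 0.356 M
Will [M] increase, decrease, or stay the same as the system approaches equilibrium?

stay the same

(D₂ is a pure solid — omitted from Q.)
Q = 1 / ([M]³·[T]³) = 1 / ((0.301)³·(0.356)³) = 813
Q = 813 = K; the system is at equilibrium.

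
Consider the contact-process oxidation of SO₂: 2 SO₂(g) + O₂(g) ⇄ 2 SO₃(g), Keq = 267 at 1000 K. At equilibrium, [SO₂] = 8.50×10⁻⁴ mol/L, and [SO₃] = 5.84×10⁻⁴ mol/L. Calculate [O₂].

At equilibrium, Keq = [SO₃]² / ([SO₂]²·[O₂]) = 267.
(5.84×10⁻⁴)² / ((8.50×10⁻⁴)²·([O₂])) = 267
[O₂] = 0.00177 mol/L

[O₂] = 0.00177 mol/L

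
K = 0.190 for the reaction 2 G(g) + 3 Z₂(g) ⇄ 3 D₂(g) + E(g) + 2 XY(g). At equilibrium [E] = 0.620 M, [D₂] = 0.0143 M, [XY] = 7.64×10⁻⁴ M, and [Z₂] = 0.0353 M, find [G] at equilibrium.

At equilibrium, K = [D₂]³·[E]·[XY]² / ([G]²·[Z₂]³) = 0.190.
(0.0143)³·(0.620)·(7.64×10⁻⁴)² / (([G])²·(0.0353)³) = 0.190
[G]² = 1.27×10⁻⁷ ⇒ [G] = 3.56×10⁻⁴ M

[G] = 3.56×10⁻⁴ M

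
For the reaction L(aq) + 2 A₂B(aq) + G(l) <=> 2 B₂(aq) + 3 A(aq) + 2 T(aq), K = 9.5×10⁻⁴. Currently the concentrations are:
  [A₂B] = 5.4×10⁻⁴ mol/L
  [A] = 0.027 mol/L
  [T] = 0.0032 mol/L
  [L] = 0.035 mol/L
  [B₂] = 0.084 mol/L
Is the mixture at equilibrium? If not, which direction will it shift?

(G is a pure liquid — omitted from Q.)
Q = [B₂]²·[A]³·[T]² / ([L]·[A₂B]²) = (0.084)²·(0.027)³·(0.0032)² / ((0.035)·(5.4×10⁻⁴)²) = 1.4×10⁻⁴
Q = 1.4×10⁻⁴ < K = 9.5×10⁻⁴: net forward reaction.

no; Q < K, reaction proceeds forward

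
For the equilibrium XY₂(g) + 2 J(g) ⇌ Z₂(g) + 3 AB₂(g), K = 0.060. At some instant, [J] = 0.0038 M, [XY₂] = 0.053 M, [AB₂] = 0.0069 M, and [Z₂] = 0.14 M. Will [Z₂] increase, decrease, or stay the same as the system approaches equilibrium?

stay the same

Q = [Z₂]·[AB₂]³ / ([XY₂]·[J]²) = (0.14)·(0.0069)³ / ((0.053)·(0.0038)²) = 0.060
Q = 0.060 = K; the system is at equilibrium.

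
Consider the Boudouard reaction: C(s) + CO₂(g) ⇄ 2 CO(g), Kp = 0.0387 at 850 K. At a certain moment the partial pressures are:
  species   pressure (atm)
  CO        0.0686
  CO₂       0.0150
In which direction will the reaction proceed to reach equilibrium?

reverse (toward reactants)

(C is a pure solid — omitted from Qp.)
Qp = P(CO)² / P(CO₂) = (0.0686)² / (0.0150) = 0.314
Qp = 0.314 > Kp = 0.0387, so the reverse reaction proceeds.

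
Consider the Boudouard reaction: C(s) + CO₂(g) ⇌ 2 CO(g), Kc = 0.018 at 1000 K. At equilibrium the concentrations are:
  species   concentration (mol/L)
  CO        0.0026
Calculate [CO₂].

(C is a pure solid — omitted from Kc.)
At equilibrium, Kc = [CO]² / [CO₂] = 0.018.
(0.0026)² / ([CO₂]) = 0.018
[CO₂] = 3.76×10⁻⁴ = 3.8×10⁻⁴ mol/L

[CO₂] = 3.8×10⁻⁴ mol/L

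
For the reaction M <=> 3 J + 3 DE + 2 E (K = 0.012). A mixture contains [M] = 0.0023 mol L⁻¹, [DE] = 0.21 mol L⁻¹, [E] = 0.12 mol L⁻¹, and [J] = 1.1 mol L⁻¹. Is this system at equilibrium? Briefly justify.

Q = [J]³·[DE]³·[E]² / [M] = (1.1)³·(0.21)³·(0.12)² / (0.0023) = 0.077
Q = 0.077 > K = 0.012: net reverse reaction.

no; Q > K, reaction proceeds in reverse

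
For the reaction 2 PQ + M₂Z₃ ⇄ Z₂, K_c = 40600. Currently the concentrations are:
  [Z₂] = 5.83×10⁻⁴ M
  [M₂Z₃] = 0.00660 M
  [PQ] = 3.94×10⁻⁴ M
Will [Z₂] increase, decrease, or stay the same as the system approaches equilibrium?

decrease

Q_c = [Z₂] / ([PQ]²·[M₂Z₃]) = (5.83×10⁻⁴) / ((3.94×10⁻⁴)²·(0.00660)) = 5.69×10⁵
Q_c = 5.69×10⁵ > K_c = 40600: net reverse reaction.
Z₂ is a product, so it decreases.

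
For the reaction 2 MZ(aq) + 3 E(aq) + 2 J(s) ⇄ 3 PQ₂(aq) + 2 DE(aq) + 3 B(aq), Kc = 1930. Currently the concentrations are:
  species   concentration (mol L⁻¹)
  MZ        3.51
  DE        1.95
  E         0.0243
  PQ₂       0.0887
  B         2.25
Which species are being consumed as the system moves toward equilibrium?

(J is a pure solid — omitted from Qc.)
Qc = [PQ₂]³·[DE]²·[B]³ / ([MZ]²·[E]³) = (0.0887)³·(1.95)²·(2.25)³ / ((3.51)²·(0.0243)³) = 171
Qc = 171 < Kc = 1930: net forward reaction.

MZ, E, J (reactants)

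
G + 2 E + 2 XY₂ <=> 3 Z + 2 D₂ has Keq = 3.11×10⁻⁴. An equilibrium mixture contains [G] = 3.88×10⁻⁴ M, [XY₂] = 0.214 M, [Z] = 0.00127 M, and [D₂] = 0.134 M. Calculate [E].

At equilibrium, Keq = [Z]³·[D₂]² / ([G]·[E]²·[XY₂]²) = 3.11×10⁻⁴.
(0.00127)³·(0.134)² / ((3.88×10⁻⁴)·([E])²·(0.214)²) = 3.11×10⁻⁴
[E]² = 0.00666 ⇒ [E] = 0.0816 M

[E] = 0.0816 M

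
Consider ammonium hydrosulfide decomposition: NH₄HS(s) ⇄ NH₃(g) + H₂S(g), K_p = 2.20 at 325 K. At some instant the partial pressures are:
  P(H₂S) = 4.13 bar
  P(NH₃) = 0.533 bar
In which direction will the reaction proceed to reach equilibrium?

at equilibrium

(NH₄HS is a pure solid — omitted from Q_p.)
Q_p = P(NH₃)·P(H₂S) = (0.533)·(4.13) = 2.20
Q_p = 2.20 = K_p, so the system is already at equilibrium.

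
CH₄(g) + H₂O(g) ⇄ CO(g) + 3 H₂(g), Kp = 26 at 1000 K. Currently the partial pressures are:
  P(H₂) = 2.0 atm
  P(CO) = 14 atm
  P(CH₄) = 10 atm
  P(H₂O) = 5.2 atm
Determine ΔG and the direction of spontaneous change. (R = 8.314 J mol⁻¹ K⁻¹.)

Qp = P(CO)·P(H₂)³ / (P(CH₄)·P(H₂O)) = (14)·(2.0)³ / ((10)·(5.2)) = 2.15
ΔG = RT ln(Qp/Kp) = (8.314 J mol⁻¹ K⁻¹)(1000 K) × ln(2.15/26)
   = (8.314 kJ/mol)(-2.493) = -20.7 kJ/mol
ΔG < 0, so the forward reaction is spontaneous (proceeds forward).

ΔG = -20.7 kJ/mol; the forward reaction is spontaneous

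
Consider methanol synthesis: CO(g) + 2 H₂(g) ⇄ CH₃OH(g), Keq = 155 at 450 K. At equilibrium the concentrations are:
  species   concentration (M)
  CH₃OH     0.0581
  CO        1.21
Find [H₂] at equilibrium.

[H₂] = 0.0176 M

At equilibrium, Keq = [CH₃OH] / ([CO]·[H₂]²) = 155.
(0.0581) / ((1.21)·([H₂])²) = 155
[H₂]² = 3.10e-4 ⇒ [H₂] = 0.0176 M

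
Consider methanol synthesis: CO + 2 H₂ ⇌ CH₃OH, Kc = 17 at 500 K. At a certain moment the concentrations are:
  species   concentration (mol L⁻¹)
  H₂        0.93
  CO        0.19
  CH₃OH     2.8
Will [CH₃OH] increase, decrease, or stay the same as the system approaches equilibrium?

stay the same

Qc = [CH₃OH] / ([CO]·[H₂]²) = (2.8) / ((0.19)·(0.93)²) = 17
Qc = 17 = Kc; the system is at equilibrium.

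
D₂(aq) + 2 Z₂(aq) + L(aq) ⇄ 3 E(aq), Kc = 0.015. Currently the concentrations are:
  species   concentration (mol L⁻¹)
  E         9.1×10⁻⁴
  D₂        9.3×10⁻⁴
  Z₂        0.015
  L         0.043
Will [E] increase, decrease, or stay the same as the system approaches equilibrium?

decrease

Qc = [E]³ / ([D₂]·[Z₂]²·[L]) = (9.1×10⁻⁴)³ / ((9.3×10⁻⁴)·(0.015)²·(0.043)) = 0.084
Qc = 0.084 > Kc = 0.015: net reverse reaction.
E is a product, so it decreases.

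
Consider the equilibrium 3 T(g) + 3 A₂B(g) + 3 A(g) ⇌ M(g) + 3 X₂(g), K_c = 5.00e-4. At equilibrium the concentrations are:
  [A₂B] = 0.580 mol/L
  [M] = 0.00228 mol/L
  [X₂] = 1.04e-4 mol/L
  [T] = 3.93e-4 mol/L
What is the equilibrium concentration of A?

[A] = 0.757 mol/L

At equilibrium, K_c = [M]·[X₂]³ / ([T]³·[A₂B]³·[A]³) = 5.00e-4.
(0.00228)·(1.04e-4)³ / ((3.93e-4)³·(0.580)³·([A])³) = 5.00e-4
[A]³ = 0.433 ⇒ [A] = 0.757 mol/L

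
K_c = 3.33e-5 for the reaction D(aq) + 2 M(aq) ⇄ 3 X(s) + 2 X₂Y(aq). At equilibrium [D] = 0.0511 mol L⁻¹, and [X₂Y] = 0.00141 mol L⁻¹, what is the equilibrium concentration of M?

(X is a pure solid — omitted from K_c.)
At equilibrium, K_c = [X₂Y]² / ([D]·[M]²) = 3.33e-5.
(0.00141)² / ((0.0511)·([M])²) = 3.33e-5
[M]² = 1.17 ⇒ [M] = 1.08 mol L⁻¹

[M] = 1.08 mol L⁻¹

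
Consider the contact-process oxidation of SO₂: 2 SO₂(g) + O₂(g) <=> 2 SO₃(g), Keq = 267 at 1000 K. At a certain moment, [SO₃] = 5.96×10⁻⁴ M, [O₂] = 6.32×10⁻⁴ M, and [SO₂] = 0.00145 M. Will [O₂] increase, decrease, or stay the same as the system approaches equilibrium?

stay the same

Q = [SO₃]² / ([SO₂]²·[O₂]) = (5.96×10⁻⁴)² / ((0.00145)²·(6.32×10⁻⁴)) = 267
Q = 267 = Keq; the system is at equilibrium.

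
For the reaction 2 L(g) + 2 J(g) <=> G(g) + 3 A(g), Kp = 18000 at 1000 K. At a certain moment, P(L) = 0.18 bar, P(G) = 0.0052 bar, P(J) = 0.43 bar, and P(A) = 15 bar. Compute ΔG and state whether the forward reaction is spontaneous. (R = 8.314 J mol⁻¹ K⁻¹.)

Qp = P(G)·P(A)³ / (P(L)²·P(J)²) = (0.0052)·(15)³ / ((0.18)²·(0.43)²) = 2930
ΔG = RT ln(Qp/Kp) = (8.314 J mol⁻¹ K⁻¹)(1000 K) × ln(2930/18000)
   = (8.314 kJ/mol)(-1.815) = -15.1 kJ/mol
ΔG < 0, so the forward reaction is spontaneous (proceeds forward).

ΔG = -15.1 kJ/mol; the forward reaction is spontaneous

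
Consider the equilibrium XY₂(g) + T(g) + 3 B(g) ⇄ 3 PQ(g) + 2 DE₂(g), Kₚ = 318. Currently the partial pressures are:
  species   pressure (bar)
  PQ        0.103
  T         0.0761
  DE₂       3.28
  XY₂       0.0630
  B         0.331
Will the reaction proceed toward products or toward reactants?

Qₚ = P(PQ)³·P(DE₂)² / (P(XY₂)·P(T)·P(B)³) = (0.103)³·(3.28)² / ((0.0630)·(0.0761)·(0.331)³) = 67.6
Qₚ = 67.6 < Kₚ = 318, so the forward reaction proceeds.

toward products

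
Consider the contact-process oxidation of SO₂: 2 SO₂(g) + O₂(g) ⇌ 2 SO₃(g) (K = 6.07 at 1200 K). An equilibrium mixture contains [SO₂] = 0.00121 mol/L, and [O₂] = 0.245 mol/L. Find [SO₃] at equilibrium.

At equilibrium, K = [SO₃]² / ([SO₂]²·[O₂]) = 6.07.
([SO₃])² / ((0.00121)²·(0.245)) = 6.07
[SO₃]² = 2.18×10⁻⁶ ⇒ [SO₃] = 0.00148 mol/L

[SO₃] = 0.00148 mol/L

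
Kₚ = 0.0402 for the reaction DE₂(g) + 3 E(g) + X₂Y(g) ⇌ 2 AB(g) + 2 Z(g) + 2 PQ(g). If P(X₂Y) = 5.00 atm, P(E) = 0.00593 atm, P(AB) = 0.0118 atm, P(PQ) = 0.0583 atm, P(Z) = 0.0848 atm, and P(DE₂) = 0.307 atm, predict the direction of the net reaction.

forward (toward products)

Qₚ = P(AB)²·P(Z)²·P(PQ)² / (P(DE₂)·P(E)³·P(X₂Y)) = (0.0118)²·(0.0848)²·(0.0583)² / ((0.307)·(0.00593)³·(5.00)) = 0.0106
Qₚ = 0.0106 < Kₚ = 0.0402, so the forward reaction proceeds.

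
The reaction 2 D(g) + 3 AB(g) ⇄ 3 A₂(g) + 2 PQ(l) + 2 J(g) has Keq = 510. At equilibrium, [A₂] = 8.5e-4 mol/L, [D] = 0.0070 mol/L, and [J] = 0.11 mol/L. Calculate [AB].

[AB] = 6.7e-4 mol/L

(PQ is a pure liquid — omitted from Keq.)
At equilibrium, Keq = [A₂]³·[J]² / ([D]²·[AB]³) = 510.
(8.5e-4)³·(0.11)² / ((0.0070)²·([AB])³) = 510
[AB]³ = 2.97e-10 ⇒ [AB] = 6.7e-4 mol/L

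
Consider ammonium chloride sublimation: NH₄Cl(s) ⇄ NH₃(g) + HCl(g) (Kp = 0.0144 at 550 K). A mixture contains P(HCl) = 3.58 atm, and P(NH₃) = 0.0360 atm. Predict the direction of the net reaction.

(NH₄Cl is a pure solid — omitted from Qp.)
Qp = P(NH₃)·P(HCl) = (0.0360)·(3.58) = 0.129
Qp = 0.129 > Kp = 0.0144, so the reverse reaction proceeds.

to the left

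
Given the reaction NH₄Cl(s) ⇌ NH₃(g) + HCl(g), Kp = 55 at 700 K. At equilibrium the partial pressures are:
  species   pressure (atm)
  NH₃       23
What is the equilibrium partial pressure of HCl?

(NH₄Cl is a pure solid — omitted from Kp.)
At equilibrium, Kp = P(NH₃)·P(HCl) = 55.
(23)·(P(HCl)) = 55
P(HCl) = 2.39 = 2.4 atm

P(HCl) = 2.4 atm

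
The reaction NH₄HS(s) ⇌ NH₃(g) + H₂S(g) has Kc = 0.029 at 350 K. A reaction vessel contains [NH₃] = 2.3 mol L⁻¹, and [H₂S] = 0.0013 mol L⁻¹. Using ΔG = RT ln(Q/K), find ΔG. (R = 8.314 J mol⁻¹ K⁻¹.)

ΔG = -6.61 kJ/mol

(NH₄HS is a pure solid — omitted from Qc.)
Qc = [NH₃]·[H₂S] = (2.3)·(0.0013) = 0.00299
ΔG = RT ln(Qc/Kc) = (8.314 J mol⁻¹ K⁻¹)(350 K) × ln(0.00299/0.029)
   = (2.910 kJ/mol)(-2.272) = -6.61 kJ/mol
ΔG < 0, so the forward reaction is spontaneous (proceeds forward).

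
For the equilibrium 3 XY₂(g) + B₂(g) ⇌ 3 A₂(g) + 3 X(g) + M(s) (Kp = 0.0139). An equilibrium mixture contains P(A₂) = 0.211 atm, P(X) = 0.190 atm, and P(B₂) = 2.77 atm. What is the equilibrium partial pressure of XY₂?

P(XY₂) = 0.119 atm

(M is a pure solid — omitted from Kp.)
At equilibrium, Kp = P(A₂)³·P(X)³ / (P(XY₂)³·P(B₂)) = 0.0139.
(0.211)³·(0.190)³ / ((P(XY₂))³·(2.77)) = 0.0139
P(XY₂)³ = 0.00167 ⇒ P(XY₂) = 0.119 atm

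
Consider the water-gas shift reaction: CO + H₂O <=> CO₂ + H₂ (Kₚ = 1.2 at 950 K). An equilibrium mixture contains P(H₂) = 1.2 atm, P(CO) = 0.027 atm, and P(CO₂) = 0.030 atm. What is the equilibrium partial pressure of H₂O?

At equilibrium, Kₚ = P(CO₂)·P(H₂) / (P(CO)·P(H₂O)) = 1.2.
(0.030)·(1.2) / ((0.027)·(P(H₂O))) = 1.2
P(H₂O) = 1.11 = 1.1 atm

P(H₂O) = 1.1 atm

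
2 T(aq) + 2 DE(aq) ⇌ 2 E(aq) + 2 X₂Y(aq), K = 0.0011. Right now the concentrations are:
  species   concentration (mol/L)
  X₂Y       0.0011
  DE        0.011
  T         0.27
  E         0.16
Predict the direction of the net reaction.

in the reverse direction

Q = [E]²·[X₂Y]² / ([T]²·[DE]²) = (0.16)²·(0.0011)² / ((0.27)²·(0.011)²) = 0.0035
Q = 0.0035 > K = 0.0011, so the reverse reaction proceeds.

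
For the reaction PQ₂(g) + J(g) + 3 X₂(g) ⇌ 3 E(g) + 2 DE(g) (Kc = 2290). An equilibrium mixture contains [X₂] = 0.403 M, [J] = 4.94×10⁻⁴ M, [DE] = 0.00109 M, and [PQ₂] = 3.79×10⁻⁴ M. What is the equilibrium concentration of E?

At equilibrium, Kc = [E]³·[DE]² / ([PQ₂]·[J]·[X₂]³) = 2290.
([E])³·(0.00109)² / ((3.79×10⁻⁴)·(4.94×10⁻⁴)·(0.403)³) = 2290
[E]³ = 23.6 ⇒ [E] = 2.87 M

[E] = 2.87 M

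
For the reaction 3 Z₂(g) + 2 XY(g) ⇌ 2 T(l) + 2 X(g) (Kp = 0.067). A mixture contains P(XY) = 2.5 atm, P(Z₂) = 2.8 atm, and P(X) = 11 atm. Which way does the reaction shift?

(T is a pure liquid — omitted from Qp.)
Qp = P(X)² / (P(Z₂)³·P(XY)²) = (11)² / ((2.8)³·(2.5)²) = 0.88
Qp = 0.88 > Kp = 0.067, so the reverse reaction proceeds.

toward reactants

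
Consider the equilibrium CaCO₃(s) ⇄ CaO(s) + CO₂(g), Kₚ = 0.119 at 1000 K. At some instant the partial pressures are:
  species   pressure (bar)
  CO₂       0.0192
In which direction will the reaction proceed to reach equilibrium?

toward products

(CaCO₃, CaO are pure solids — omitted from Qₚ.)
Qₚ = P(CO₂) = 0.0192
Qₚ = 0.0192 < Kₚ = 0.119, so the forward reaction proceeds.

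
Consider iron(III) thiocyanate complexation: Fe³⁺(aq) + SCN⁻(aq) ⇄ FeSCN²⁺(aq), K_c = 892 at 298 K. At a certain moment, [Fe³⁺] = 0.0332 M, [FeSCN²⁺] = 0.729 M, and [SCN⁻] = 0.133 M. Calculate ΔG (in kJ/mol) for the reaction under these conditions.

Q_c = [FeSCN²⁺] / ([Fe³⁺]·[SCN⁻]) = (0.729) / ((0.0332)·(0.133)) = 165
ΔG = RT ln(Q_c/K_c) = (8.314 J mol⁻¹ K⁻¹)(298 K) × ln(165/892)
   = (2.478 kJ/mol)(-1.688) = -4.18 kJ/mol
ΔG < 0, so the forward reaction is spontaneous (proceeds forward).

ΔG = -4.18 kJ/mol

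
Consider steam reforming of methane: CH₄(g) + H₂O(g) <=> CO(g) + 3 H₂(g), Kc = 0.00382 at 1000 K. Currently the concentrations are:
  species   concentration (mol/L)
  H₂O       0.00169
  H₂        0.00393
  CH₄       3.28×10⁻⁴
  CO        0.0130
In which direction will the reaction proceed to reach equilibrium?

forward (toward products)

Qc = [CO]·[H₂]³ / ([CH₄]·[H₂O]) = (0.0130)·(0.00393)³ / ((3.28×10⁻⁴)·(0.00169)) = 0.00142
Qc = 0.00142 < Kc = 0.00382, so the forward reaction proceeds.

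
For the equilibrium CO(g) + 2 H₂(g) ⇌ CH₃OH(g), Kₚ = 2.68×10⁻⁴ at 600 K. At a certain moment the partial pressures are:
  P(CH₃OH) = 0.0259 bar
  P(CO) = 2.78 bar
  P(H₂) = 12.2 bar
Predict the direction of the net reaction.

Qₚ = P(CH₃OH) / (P(CO)·P(H₂)²) = (0.0259) / ((2.78)·(12.2)²) = 6.26×10⁻⁵
Qₚ = 6.26×10⁻⁵ < Kₚ = 2.68×10⁻⁴, so the forward reaction proceeds.

in the forward direction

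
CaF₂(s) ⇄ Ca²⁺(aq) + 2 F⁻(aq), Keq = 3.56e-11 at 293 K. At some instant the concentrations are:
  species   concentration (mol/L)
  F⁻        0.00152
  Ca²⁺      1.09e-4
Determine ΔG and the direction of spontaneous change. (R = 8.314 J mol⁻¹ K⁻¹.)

(CaF₂ is a pure solid — omitted from Q.)
Q = [Ca²⁺]·[F⁻]² = (1.09e-4)·(0.00152)² = 2.52e-10
ΔG = RT ln(Q/Keq) = (8.314 J mol⁻¹ K⁻¹)(293 K) × ln(2.52e-10/3.56e-11)
   = (2.436 kJ/mol)(1.957) = 4.77 kJ/mol
ΔG > 0, so the forward reaction is non-spontaneous (proceeds in reverse).

ΔG = 4.77 kJ/mol; the forward reaction is non-spontaneous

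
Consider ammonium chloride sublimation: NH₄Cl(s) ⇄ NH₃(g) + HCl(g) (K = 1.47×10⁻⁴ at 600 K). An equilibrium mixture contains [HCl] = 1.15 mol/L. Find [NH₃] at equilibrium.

(NH₄Cl is a pure solid — omitted from K.)
At equilibrium, K = [NH₃]·[HCl] = 1.47×10⁻⁴.
([NH₃])·(1.15) = 1.47×10⁻⁴
[NH₃] = 1.28×10⁻⁴ mol/L

[NH₃] = 1.28×10⁻⁴ mol/L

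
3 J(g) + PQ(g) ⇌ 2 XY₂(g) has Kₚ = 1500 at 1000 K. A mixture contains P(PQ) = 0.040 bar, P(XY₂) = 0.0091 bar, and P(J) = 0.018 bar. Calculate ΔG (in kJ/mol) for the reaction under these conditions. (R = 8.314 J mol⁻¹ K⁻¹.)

ΔG = -12.0 kJ/mol

Qₚ = P(XY₂)² / (P(J)³·P(PQ)) = (0.0091)² / ((0.018)³·(0.040)) = 355
ΔG = RT ln(Qₚ/Kₚ) = (8.314 J mol⁻¹ K⁻¹)(1000 K) × ln(355/1500)
   = (8.314 kJ/mol)(-1.441) = -12.0 kJ/mol
ΔG < 0, so the forward reaction is spontaneous (proceeds forward).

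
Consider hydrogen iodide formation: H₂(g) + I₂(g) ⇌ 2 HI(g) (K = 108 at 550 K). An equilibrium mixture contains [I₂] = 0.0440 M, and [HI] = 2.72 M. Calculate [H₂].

At equilibrium, K = [HI]² / ([H₂]·[I₂]) = 108.
(2.72)² / (([H₂])·(0.0440)) = 108
[H₂] = 1.56 M

[H₂] = 1.56 M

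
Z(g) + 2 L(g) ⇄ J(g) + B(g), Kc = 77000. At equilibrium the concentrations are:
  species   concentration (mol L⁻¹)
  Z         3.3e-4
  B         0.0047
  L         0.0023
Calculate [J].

At equilibrium, Kc = [J]·[B] / ([Z]·[L]²) = 77000.
([J])·(0.0047) / ((3.3e-4)·(0.0023)²) = 77000
[J] = 0.0286 = 0.029 mol L⁻¹

[J] = 0.029 mol L⁻¹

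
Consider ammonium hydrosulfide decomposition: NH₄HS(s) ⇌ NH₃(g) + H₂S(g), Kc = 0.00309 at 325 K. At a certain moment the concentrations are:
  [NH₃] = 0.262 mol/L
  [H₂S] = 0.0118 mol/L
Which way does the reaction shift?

no net change (already at equilibrium)

(NH₄HS is a pure solid — omitted from Qc.)
Qc = [NH₃]·[H₂S] = (0.262)·(0.0118) = 0.00309
Qc = 0.00309 = Kc, so the system is already at equilibrium.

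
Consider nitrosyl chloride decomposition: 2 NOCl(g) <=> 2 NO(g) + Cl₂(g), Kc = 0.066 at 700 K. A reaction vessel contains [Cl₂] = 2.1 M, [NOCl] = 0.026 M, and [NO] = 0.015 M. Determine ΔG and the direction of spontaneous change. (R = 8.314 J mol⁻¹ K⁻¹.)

ΔG = 13.7 kJ/mol; the forward reaction is non-spontaneous

Qc = [NO]²·[Cl₂] / [NOCl]² = (0.015)²·(2.1) / (0.026)² = 0.699
ΔG = RT ln(Qc/Kc) = (8.314 J mol⁻¹ K⁻¹)(700 K) × ln(0.699/0.066)
   = (5.820 kJ/mol)(2.360) = 13.7 kJ/mol
ΔG > 0, so the forward reaction is non-spontaneous (proceeds in reverse).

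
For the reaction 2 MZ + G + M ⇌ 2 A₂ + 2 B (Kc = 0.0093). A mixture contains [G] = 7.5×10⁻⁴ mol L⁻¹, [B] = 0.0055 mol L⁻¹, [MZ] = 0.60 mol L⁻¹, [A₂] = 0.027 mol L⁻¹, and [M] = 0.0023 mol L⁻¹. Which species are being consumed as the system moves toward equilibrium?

A₂, B (products)

Qc = [A₂]²·[B]² / ([MZ]²·[G]·[M]) = (0.027)²·(0.0055)² / ((0.60)²·(7.5×10⁻⁴)·(0.0023)) = 0.036
Qc = 0.036 > Kc = 0.0093: net reverse reaction.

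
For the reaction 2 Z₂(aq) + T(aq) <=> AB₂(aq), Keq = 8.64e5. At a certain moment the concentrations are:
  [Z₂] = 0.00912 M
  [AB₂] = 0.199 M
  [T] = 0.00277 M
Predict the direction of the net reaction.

Q = [AB₂] / ([Z₂]²·[T]) = (0.199) / ((0.00912)²·(0.00277)) = 8.64e5
Q = 8.64e5 = Keq, so the system is already at equilibrium.

at equilibrium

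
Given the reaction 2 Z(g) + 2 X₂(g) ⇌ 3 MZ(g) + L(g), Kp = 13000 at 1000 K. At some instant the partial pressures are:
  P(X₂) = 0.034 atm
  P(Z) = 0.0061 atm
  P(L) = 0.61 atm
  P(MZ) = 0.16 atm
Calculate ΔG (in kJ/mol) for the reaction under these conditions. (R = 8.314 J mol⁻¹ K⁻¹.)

ΔG = 12.4 kJ/mol

Qp = P(MZ)³·P(L) / (P(Z)²·P(X₂)²) = (0.16)³·(0.61) / ((0.0061)²·(0.034)²) = 58100
ΔG = RT ln(Qp/Kp) = (8.314 J mol⁻¹ K⁻¹)(1000 K) × ln(58100/13000)
   = (8.314 kJ/mol)(1.497) = 12.4 kJ/mol
ΔG > 0, so the forward reaction is non-spontaneous (proceeds in reverse).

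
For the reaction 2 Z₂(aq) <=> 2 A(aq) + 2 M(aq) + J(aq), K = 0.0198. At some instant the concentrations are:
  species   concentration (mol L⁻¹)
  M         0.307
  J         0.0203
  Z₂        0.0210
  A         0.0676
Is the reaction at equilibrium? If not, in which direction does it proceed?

at equilibrium

Q = [A]²·[M]²·[J] / [Z₂]² = (0.0676)²·(0.307)²·(0.0203) / (0.0210)² = 0.0198
Q = 0.0198 = K, so the system is already at equilibrium.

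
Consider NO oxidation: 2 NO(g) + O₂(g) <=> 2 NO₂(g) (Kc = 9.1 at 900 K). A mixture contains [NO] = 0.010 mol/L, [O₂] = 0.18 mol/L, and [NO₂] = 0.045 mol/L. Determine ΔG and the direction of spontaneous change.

ΔG = 18.8 kJ/mol; the forward reaction is non-spontaneous

Qc = [NO₂]² / ([NO]²·[O₂]) = (0.045)² / ((0.010)²·(0.18)) = 112
ΔG = RT ln(Qc/Kc) = (8.314 J mol⁻¹ K⁻¹)(900 K) × ln(112/9.1)
   = (7.483 kJ/mol)(2.510) = 18.8 kJ/mol
ΔG > 0, so the forward reaction is non-spontaneous (proceeds in reverse).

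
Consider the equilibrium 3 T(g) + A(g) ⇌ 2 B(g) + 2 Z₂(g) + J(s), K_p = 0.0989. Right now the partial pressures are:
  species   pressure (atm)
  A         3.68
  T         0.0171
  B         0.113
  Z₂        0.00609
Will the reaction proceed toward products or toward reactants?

(J is a pure solid — omitted from Q_p.)
Q_p = P(B)²·P(Z₂)² / (P(T)³·P(A)) = (0.113)²·(0.00609)² / ((0.0171)³·(3.68)) = 0.0257
Q_p = 0.0257 < K_p = 0.0989, so the forward reaction proceeds.

in the forward direction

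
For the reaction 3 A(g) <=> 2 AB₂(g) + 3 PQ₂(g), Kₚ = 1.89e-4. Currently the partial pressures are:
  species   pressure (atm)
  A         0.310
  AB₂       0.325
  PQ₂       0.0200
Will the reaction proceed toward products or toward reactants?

Qₚ = P(AB₂)²·P(PQ₂)³ / P(A)³ = (0.325)²·(0.0200)³ / (0.310)³ = 2.84e-5
Qₚ = 2.84e-5 < Kₚ = 1.89e-4, so the forward reaction proceeds.

in the forward direction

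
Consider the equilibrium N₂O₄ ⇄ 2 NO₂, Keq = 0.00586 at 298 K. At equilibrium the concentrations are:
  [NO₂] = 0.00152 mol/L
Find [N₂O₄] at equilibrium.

[N₂O₄] = 3.94×10⁻⁴ mol/L

At equilibrium, Keq = [NO₂]² / [N₂O₄] = 0.00586.
(0.00152)² / ([N₂O₄]) = 0.00586
[N₂O₄] = 3.94×10⁻⁴ mol/L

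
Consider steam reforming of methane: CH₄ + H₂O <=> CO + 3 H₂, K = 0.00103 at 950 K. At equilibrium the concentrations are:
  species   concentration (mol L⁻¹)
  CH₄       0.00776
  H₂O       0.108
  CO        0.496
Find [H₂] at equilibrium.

[H₂] = 0.0120 mol L⁻¹

At equilibrium, K = [CO]·[H₂]³ / ([CH₄]·[H₂O]) = 0.00103.
(0.496)·([H₂])³ / ((0.00776)·(0.108)) = 0.00103
[H₂]³ = 1.74×10⁻⁶ ⇒ [H₂] = 0.0120 mol L⁻¹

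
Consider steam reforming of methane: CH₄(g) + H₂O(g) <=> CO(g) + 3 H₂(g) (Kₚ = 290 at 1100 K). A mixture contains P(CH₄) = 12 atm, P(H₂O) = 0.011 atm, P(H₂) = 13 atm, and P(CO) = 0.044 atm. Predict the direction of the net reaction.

Qₚ = P(CO)·P(H₂)³ / (P(CH₄)·P(H₂O)) = (0.044)·(13)³ / ((12)·(0.011)) = 730
Qₚ = 730 > Kₚ = 290, so the reverse reaction proceeds.

reverse (toward reactants)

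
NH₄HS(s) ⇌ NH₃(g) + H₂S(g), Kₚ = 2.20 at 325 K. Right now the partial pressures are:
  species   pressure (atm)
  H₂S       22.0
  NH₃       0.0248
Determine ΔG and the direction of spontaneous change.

ΔG = -3.77 kJ/mol; the forward reaction is spontaneous

(NH₄HS is a pure solid — omitted from Qₚ.)
Qₚ = P(NH₃)·P(H₂S) = (0.0248)·(22.0) = 0.546
ΔG = RT ln(Qₚ/Kₚ) = (8.314 J mol⁻¹ K⁻¹)(325 K) × ln(0.546/2.20)
   = (2.702 kJ/mol)(-1.394) = -3.77 kJ/mol
ΔG < 0, so the forward reaction is spontaneous (proceeds forward).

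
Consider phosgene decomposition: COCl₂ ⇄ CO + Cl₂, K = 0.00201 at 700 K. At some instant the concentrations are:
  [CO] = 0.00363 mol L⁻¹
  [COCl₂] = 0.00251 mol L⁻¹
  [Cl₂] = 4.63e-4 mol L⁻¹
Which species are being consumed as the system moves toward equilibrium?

Q = [CO]·[Cl₂] / [COCl₂] = (0.00363)·(4.63e-4) / (0.00251) = 6.70e-4
Q = 6.70e-4 < K = 0.00201: net forward reaction.

COCl₂ (reactants)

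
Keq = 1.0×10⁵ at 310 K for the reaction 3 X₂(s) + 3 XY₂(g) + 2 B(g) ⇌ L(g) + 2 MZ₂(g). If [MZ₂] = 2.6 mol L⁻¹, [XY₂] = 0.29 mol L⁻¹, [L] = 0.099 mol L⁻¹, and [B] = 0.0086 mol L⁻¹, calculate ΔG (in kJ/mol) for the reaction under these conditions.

ΔG = 3.38 kJ/mol

(X₂ is a pure solid — omitted from Q.)
Q = [L]·[MZ₂]² / ([XY₂]³·[B]²) = (0.099)·(2.6)² / ((0.29)³·(0.0086)²) = 3.71×10⁵
ΔG = RT ln(Q/Keq) = (8.314 J mol⁻¹ K⁻¹)(310 K) × ln(3.71×10⁵/1.0×10⁵)
   = (2.577 kJ/mol)(1.311) = 3.38 kJ/mol
ΔG > 0, so the forward reaction is non-spontaneous (proceeds in reverse).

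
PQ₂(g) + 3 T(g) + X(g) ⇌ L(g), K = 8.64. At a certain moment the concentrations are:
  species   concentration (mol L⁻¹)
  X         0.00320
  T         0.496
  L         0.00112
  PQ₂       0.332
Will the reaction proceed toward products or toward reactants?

no net change (already at equilibrium)

Q = [L] / ([PQ₂]·[T]³·[X]) = (0.00112) / ((0.332)·(0.496)³·(0.00320)) = 8.64
Q = 8.64 = K, so the system is already at equilibrium.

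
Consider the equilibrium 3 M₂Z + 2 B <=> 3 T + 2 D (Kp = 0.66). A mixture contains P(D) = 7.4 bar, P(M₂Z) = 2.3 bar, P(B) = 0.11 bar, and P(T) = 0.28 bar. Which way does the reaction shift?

in the reverse direction

Qp = P(T)³·P(D)² / (P(M₂Z)³·P(B)²) = (0.28)³·(7.4)² / ((2.3)³·(0.11)²) = 8.2
Qp = 8.2 > Kp = 0.66, so the reverse reaction proceeds.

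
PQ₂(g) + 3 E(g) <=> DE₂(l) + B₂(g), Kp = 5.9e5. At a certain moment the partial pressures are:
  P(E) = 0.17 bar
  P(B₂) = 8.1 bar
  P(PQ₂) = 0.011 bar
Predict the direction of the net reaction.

(DE₂ is a pure liquid — omitted from Qp.)
Qp = P(B₂) / (P(PQ₂)·P(E)³) = (8.1) / ((0.011)·(0.17)³) = 1.5e5
Qp = 1.5e5 < Kp = 5.9e5, so the forward reaction proceeds.

in the forward direction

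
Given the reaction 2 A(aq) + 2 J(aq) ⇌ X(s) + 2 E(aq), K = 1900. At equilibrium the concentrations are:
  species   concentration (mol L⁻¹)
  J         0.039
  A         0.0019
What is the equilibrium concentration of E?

[E] = 0.0032 mol L⁻¹

(X is a pure solid — omitted from K.)
At equilibrium, K = [E]² / ([A]²·[J]²) = 1900.
([E])² / ((0.0019)²·(0.039)²) = 1900
[E]² = 1.04e-5 ⇒ [E] = 0.0032 mol L⁻¹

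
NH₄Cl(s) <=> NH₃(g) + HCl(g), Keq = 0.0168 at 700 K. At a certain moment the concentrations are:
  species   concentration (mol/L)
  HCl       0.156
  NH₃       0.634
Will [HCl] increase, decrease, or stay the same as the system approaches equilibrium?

(NH₄Cl is a pure solid — omitted from Q.)
Q = [NH₃]·[HCl] = (0.634)·(0.156) = 0.0989
Q = 0.0989 > Keq = 0.0168: net reverse reaction.
HCl is a product, so it decreases.

decrease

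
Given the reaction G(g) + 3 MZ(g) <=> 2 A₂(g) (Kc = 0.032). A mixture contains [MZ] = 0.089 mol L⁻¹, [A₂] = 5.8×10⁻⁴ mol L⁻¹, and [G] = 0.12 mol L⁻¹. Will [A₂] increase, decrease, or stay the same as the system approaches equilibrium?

Qc = [A₂]² / ([G]·[MZ]³) = (5.8×10⁻⁴)² / ((0.12)·(0.089)³) = 0.0040
Qc = 0.0040 < Kc = 0.032: net forward reaction.
A₂ is a product, so it increases.

increase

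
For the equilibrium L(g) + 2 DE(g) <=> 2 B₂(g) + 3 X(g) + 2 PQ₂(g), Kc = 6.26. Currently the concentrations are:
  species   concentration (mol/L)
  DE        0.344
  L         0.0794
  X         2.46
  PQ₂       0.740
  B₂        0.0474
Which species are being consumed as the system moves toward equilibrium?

L, DE (reactants)

Qc = [B₂]²·[X]³·[PQ₂]² / ([L]·[DE]²) = (0.0474)²·(2.46)³·(0.740)² / ((0.0794)·(0.344)²) = 1.95
Qc = 1.95 < Kc = 6.26: net forward reaction.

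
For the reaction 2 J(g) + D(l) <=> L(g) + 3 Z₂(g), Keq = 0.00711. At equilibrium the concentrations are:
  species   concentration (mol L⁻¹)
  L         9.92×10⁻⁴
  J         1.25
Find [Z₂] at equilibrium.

(D is a pure liquid — omitted from Keq.)
At equilibrium, Keq = [L]·[Z₂]³ / [J]² = 0.00711.
(9.92×10⁻⁴)·([Z₂])³ / (1.25)² = 0.00711
[Z₂]³ = 11.2 ⇒ [Z₂] = 2.24 mol L⁻¹

[Z₂] = 2.24 mol L⁻¹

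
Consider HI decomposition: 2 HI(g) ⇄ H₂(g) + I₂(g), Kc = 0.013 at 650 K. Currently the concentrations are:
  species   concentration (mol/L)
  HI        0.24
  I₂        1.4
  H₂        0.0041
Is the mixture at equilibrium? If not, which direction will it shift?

no; Q > K, reaction proceeds in reverse

Qc = [H₂]·[I₂] / [HI]² = (0.0041)·(1.4) / (0.24)² = 0.10
Qc = 0.10 > Kc = 0.013: net reverse reaction.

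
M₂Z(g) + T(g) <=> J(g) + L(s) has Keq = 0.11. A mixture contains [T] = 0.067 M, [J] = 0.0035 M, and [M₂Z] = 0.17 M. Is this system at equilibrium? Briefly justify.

no; Q > K, reaction proceeds in reverse

(L is a pure solid — omitted from Q.)
Q = [J] / ([M₂Z]·[T]) = (0.0035) / ((0.17)·(0.067)) = 0.31
Q = 0.31 > Keq = 0.11: net reverse reaction.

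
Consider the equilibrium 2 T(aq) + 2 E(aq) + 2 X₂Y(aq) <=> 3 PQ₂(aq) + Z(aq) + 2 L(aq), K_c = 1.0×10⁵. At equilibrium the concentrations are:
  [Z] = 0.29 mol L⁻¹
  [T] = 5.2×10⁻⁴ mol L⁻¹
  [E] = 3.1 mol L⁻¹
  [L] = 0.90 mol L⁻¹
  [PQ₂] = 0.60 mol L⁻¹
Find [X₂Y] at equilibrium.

At equilibrium, K_c = [PQ₂]³·[Z]·[L]² / ([T]²·[E]²·[X₂Y]²) = 1.0×10⁵.
(0.60)³·(0.29)·(0.90)² / ((5.2×10⁻⁴)²·(3.1)²·([X₂Y])²) = 1.0×10⁵
[X₂Y]² = 0.195 ⇒ [X₂Y] = 0.44 mol L⁻¹

[X₂Y] = 0.44 mol L⁻¹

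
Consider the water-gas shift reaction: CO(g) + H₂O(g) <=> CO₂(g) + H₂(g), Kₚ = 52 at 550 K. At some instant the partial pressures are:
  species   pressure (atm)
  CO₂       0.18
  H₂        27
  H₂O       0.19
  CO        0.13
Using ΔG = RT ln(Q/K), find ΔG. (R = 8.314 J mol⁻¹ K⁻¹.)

Qₚ = P(CO₂)·P(H₂) / (P(CO)·P(H₂O)) = (0.18)·(27) / ((0.13)·(0.19)) = 197
ΔG = RT ln(Qₚ/Kₚ) = (8.314 J mol⁻¹ K⁻¹)(550 K) × ln(197/52)
   = (4.573 kJ/mol)(1.332) = 6.09 kJ/mol
ΔG > 0, so the forward reaction is non-spontaneous (proceeds in reverse).

ΔG = 6.09 kJ/mol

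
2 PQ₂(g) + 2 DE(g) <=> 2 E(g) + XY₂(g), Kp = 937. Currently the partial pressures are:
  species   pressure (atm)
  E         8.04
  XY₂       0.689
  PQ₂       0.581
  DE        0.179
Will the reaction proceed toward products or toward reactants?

Qp = P(E)²·P(XY₂) / (P(PQ₂)²·P(DE)²) = (8.04)²·(0.689) / ((0.581)²·(0.179)²) = 4120
Qp = 4120 > Kp = 937, so the reverse reaction proceeds.

toward reactants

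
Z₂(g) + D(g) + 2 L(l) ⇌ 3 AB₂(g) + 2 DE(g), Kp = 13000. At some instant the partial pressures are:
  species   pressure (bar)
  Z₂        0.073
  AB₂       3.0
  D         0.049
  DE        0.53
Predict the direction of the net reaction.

toward products

(L is a pure liquid — omitted from Qp.)
Qp = P(AB₂)³·P(DE)² / (P(Z₂)·P(D)) = (3.0)³·(0.53)² / ((0.073)·(0.049)) = 2100
Qp = 2100 < Kp = 13000, so the forward reaction proceeds.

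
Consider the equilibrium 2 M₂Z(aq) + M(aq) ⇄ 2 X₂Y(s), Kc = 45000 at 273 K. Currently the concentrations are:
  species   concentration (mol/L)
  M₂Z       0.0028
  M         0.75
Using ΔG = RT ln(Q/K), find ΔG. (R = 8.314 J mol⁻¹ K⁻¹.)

ΔG = 3.02 kJ/mol

(X₂Y is a pure solid — omitted from Qc.)
Qc = 1 / ([M₂Z]²·[M]) = 1 / ((0.0028)²·(0.75)) = 1.70e5
ΔG = RT ln(Qc/Kc) = (8.314 J mol⁻¹ K⁻¹)(273 K) × ln(1.70e5/45000)
   = (2.270 kJ/mol)(1.329) = 3.02 kJ/mol
ΔG > 0, so the forward reaction is non-spontaneous (proceeds in reverse).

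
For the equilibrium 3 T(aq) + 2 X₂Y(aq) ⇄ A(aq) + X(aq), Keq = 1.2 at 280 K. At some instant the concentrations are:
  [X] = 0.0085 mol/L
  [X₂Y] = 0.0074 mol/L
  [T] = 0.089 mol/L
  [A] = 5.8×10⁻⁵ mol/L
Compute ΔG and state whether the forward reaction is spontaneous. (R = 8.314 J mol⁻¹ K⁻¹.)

Q = [A]·[X] / ([T]³·[X₂Y]²) = (5.8×10⁻⁵)·(0.0085) / ((0.089)³·(0.0074)²) = 12.8
ΔG = RT ln(Q/Keq) = (8.314 J mol⁻¹ K⁻¹)(280 K) × ln(12.8/1.2)
   = (2.328 kJ/mol)(2.367) = 5.51 kJ/mol
ΔG > 0, so the forward reaction is non-spontaneous (proceeds in reverse).

ΔG = 5.51 kJ/mol; the forward reaction is non-spontaneous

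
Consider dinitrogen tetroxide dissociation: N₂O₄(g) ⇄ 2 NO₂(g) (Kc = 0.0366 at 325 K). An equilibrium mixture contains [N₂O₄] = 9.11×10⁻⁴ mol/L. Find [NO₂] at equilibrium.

[NO₂] = 0.00577 mol/L

At equilibrium, Kc = [NO₂]² / [N₂O₄] = 0.0366.
([NO₂])² / (9.11×10⁻⁴) = 0.0366
[NO₂]² = 3.33×10⁻⁵ ⇒ [NO₂] = 0.00577 mol/L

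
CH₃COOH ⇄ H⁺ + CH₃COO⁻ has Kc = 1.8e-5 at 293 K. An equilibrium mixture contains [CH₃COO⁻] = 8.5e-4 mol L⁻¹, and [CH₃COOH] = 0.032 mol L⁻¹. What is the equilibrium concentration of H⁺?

[H⁺] = 6.8e-4 mol L⁻¹

At equilibrium, Kc = [H⁺]·[CH₃COO⁻] / [CH₃COOH] = 1.8e-5.
([H⁺])·(8.5e-4) / (0.032) = 1.8e-5
[H⁺] = 6.78e-4 = 6.8e-4 mol L⁻¹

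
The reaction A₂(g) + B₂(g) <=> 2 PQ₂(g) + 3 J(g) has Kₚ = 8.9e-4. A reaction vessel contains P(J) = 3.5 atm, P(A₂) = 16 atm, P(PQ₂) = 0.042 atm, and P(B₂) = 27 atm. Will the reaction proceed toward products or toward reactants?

forward (toward products)

Qₚ = P(PQ₂)²·P(J)³ / (P(A₂)·P(B₂)) = (0.042)²·(3.5)³ / ((16)·(27)) = 1.8e-4
Qₚ = 1.8e-4 < Kₚ = 8.9e-4, so the forward reaction proceeds.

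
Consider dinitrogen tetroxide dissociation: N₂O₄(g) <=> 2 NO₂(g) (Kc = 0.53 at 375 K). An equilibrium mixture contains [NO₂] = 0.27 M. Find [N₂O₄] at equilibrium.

At equilibrium, Kc = [NO₂]² / [N₂O₄] = 0.53.
(0.27)² / ([N₂O₄]) = 0.53
[N₂O₄] = 0.138 = 0.14 M

[N₂O₄] = 0.14 M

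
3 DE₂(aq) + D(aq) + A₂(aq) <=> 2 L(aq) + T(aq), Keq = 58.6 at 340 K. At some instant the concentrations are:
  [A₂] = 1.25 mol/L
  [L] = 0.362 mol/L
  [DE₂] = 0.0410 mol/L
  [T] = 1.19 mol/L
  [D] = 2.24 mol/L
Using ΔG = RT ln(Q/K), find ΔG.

ΔG = 7.42 kJ/mol

Q = [L]²·[T] / ([DE₂]³·[D]·[A₂]) = (0.362)²·(1.19) / ((0.0410)³·(2.24)·(1.25)) = 808
ΔG = RT ln(Q/Keq) = (8.314 J mol⁻¹ K⁻¹)(340 K) × ln(808/58.6)
   = (2.827 kJ/mol)(2.624) = 7.42 kJ/mol
ΔG > 0, so the forward reaction is non-spontaneous (proceeds in reverse).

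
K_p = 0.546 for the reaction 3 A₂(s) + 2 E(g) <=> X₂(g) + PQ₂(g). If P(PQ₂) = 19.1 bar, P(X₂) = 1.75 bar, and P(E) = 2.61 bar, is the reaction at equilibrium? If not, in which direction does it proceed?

to the left

(A₂ is a pure solid — omitted from Q_p.)
Q_p = P(X₂)·P(PQ₂) / P(E)² = (1.75)·(19.1) / (2.61)² = 4.91
Q_p = 4.91 > K_p = 0.546, so the reverse reaction proceeds.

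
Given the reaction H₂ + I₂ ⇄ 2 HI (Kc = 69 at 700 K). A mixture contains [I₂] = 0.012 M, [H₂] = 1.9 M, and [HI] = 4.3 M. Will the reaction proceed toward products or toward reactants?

in the reverse direction

Qc = [HI]² / ([H₂]·[I₂]) = (4.3)² / ((1.9)·(0.012)) = 810
Qc = 810 > Kc = 69, so the reverse reaction proceeds.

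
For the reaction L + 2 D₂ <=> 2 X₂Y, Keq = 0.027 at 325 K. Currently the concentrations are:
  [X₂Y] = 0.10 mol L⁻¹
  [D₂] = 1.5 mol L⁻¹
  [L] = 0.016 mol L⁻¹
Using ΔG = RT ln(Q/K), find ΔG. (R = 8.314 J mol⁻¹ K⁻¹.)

ΔG = 6.30 kJ/mol

Q = [X₂Y]² / ([L]·[D₂]²) = (0.10)² / ((0.016)·(1.5)²) = 0.278
ΔG = RT ln(Q/Keq) = (8.314 J mol⁻¹ K⁻¹)(325 K) × ln(0.278/0.027)
   = (2.702 kJ/mol)(2.332) = 6.30 kJ/mol
ΔG > 0, so the forward reaction is non-spontaneous (proceeds in reverse).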